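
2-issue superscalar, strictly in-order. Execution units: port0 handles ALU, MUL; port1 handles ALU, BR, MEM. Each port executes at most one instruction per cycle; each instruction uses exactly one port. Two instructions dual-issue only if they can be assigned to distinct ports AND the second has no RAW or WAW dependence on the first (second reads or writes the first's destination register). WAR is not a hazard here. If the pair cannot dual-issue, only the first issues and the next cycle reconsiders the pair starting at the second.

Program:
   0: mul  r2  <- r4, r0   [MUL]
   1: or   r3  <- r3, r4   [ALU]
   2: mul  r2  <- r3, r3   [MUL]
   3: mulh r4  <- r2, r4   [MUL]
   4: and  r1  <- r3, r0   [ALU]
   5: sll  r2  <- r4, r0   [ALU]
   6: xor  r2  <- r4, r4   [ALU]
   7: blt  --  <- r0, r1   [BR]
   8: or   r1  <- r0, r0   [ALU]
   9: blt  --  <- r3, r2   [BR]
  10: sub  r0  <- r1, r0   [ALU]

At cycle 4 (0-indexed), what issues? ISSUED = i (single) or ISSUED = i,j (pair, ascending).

ISSUED = 6,7

[0] i0+i1  mul.MUL;or.ALU  -- 2-wide
[1] i2  mul.MUL  -- no-port MUL/MUL
[2] i3+i4  mulh.MUL;and.ALU  -- 2-wide
[3] i5  sll.ALU  -- WAW r2
[4] i6+i7  xor.ALU;blt.BR  -- 2-wide
[5] i8+i9  or.ALU;blt.BR  -- 2-wide
[6] i10  sub.ALU  -- tail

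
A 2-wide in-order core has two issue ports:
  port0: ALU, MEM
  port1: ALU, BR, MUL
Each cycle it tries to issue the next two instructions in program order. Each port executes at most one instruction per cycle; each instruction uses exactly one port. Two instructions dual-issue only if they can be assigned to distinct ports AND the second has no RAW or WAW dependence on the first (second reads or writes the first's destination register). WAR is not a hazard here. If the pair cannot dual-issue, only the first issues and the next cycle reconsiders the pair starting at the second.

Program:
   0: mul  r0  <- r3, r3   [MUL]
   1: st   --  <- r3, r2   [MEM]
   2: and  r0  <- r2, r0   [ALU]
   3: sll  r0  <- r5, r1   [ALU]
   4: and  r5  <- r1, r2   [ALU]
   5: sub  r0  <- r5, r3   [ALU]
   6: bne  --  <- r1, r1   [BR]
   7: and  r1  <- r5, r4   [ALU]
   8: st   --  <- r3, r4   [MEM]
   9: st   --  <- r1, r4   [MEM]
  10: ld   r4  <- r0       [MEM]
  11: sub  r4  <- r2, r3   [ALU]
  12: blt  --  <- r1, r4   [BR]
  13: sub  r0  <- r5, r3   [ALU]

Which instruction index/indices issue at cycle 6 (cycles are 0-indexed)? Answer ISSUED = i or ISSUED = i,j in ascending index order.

ISSUED = 10

[0] i0,i1  mul.MUL+st.MEM  -- 2-wide
[1] i2  and.ALU  -- WAW r0
[2] i3,i4  sll.ALU+and.ALU  -- 2-wide
[3] i5,i6  sub.ALU+bne.BR  -- 2-wide
[4] i7,i8  and.ALU+st.MEM  -- 2-wide
[5] i9  st.MEM  -- no-port MEM/MEM
[6] i10  ld.MEM  -- WAW r4
[7] i11  sub.ALU  -- RAW r4
[8] i12,i13  blt.BR+sub.ALU  -- 2-wide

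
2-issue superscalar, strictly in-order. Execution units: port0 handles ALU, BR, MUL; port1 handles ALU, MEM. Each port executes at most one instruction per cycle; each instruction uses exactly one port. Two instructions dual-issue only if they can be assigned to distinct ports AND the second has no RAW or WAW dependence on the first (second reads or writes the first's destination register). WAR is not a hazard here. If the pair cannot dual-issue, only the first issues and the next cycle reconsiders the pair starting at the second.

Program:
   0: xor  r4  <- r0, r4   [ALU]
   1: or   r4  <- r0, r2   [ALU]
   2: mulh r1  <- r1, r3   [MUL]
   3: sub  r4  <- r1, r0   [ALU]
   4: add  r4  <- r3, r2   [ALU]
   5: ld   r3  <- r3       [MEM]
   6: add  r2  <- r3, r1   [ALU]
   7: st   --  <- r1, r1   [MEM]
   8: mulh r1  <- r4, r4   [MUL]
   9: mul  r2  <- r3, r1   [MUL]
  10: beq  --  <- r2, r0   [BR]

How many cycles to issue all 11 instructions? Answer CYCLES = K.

CYCLES = 8

t=0 i0:xor.ALU ; WAW r4
t=1 i1/i2:or.ALU mulh.MUL ; dual
t=2 i3:sub.ALU ; WAW r4
t=3 i4/i5:add.ALU ld.MEM ; dual
t=4 i6/i7:add.ALU st.MEM ; dual
t=5 i8:mulh.MUL ; no-port MUL/MUL
t=6 i9:mul.MUL ; no-port MUL/BR
t=7 i10:beq.BR ; tail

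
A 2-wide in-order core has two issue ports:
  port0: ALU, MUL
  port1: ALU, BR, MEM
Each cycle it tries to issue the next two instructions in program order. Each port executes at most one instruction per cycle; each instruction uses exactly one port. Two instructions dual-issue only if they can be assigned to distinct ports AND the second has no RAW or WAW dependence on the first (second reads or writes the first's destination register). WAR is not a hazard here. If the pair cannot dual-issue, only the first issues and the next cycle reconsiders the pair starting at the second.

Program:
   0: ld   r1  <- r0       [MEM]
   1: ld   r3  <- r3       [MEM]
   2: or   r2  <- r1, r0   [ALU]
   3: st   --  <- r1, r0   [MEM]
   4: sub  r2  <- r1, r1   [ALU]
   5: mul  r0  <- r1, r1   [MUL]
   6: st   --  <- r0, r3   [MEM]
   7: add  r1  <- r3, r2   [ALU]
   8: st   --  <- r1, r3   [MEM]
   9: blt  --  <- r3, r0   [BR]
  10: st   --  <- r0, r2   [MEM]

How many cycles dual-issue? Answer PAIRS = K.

[0] i0  ld  -- no-port MEM/MEM
[1] i1+i2  ld+or  -- 2-wide
[2] i3+i4  st+sub  -- 2-wide
[3] i5  mul  -- RAW r0
[4] i6+i7  st+add  -- 2-wide
[5] i8  st  -- no-port MEM/BR
[6] i9  blt  -- no-port BR/MEM
[7] i10  st  -- tail

PAIRS = 3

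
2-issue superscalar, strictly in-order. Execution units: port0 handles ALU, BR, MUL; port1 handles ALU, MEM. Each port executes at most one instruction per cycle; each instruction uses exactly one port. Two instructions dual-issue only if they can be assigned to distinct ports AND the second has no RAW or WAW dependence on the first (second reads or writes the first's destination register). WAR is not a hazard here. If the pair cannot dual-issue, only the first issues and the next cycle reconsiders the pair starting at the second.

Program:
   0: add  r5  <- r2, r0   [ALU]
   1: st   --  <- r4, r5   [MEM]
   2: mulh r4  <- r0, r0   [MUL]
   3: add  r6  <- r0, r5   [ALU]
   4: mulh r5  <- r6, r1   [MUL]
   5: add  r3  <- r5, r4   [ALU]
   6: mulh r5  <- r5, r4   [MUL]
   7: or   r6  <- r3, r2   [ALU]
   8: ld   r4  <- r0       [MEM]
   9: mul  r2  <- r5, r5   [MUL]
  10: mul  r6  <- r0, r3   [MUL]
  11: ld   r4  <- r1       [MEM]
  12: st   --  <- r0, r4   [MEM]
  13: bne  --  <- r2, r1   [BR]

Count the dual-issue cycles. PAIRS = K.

PAIRS = 5

[0] i0  add  -- RAW r5
[1] i1,i2  st;mulh  -- 2-wide
[2] i3  add  -- RAW r6
[3] i4  mulh  -- RAW r5
[4] i5,i6  add;mulh  -- 2-wide
[5] i7,i8  or;ld  -- 2-wide
[6] i9  mul  -- no-port MUL/MUL
[7] i10,i11  mul;ld  -- 2-wide
[8] i12,i13  st;bne  -- 2-wide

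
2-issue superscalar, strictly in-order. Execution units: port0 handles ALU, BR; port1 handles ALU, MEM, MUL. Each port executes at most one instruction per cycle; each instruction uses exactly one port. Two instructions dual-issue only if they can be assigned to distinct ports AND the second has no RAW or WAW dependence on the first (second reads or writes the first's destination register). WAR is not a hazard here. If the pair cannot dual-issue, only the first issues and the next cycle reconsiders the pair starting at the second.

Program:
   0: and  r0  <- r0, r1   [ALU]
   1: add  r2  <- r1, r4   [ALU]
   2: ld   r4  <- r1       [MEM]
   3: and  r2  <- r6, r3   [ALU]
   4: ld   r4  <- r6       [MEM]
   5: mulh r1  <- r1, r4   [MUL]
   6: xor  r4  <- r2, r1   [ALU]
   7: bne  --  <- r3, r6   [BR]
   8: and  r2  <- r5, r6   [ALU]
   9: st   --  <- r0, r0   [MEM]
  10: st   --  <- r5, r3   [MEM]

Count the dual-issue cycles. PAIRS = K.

#0 head=0: and;add i0/i1 2-wide
#1 head=2: ld;and i2/i3 2-wide
#2 head=4: ld i4 no-port MEM/MUL
#3 head=5: mulh i5 RAW r1
#4 head=6: xor;bne i6/i7 2-wide
#5 head=8: and;st i8/i9 2-wide
#6 head=10: st i10 tail

PAIRS = 4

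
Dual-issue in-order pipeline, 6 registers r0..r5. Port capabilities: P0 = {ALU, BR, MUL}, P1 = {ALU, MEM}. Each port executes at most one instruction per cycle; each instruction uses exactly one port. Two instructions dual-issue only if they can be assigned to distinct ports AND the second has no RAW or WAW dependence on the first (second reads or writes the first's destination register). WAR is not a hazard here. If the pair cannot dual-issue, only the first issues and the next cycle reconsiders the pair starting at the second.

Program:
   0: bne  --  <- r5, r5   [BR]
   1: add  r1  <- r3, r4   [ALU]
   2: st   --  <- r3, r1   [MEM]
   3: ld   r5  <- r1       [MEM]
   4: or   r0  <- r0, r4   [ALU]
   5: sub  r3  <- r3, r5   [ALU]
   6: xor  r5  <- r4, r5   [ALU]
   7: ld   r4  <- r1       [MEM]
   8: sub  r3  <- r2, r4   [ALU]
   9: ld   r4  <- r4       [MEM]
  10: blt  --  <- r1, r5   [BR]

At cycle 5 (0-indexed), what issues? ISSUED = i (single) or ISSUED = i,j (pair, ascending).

[0] i0&i1  bne add  -- 2-wide
[1] i2  st  -- no-port MEM/MEM
[2] i3&i4  ld or  -- 2-wide
[3] i5&i6  sub xor  -- 2-wide
[4] i7  ld  -- RAW r4
[5] i8&i9  sub ld  -- 2-wide
[6] i10  blt  -- tail

ISSUED = 8,9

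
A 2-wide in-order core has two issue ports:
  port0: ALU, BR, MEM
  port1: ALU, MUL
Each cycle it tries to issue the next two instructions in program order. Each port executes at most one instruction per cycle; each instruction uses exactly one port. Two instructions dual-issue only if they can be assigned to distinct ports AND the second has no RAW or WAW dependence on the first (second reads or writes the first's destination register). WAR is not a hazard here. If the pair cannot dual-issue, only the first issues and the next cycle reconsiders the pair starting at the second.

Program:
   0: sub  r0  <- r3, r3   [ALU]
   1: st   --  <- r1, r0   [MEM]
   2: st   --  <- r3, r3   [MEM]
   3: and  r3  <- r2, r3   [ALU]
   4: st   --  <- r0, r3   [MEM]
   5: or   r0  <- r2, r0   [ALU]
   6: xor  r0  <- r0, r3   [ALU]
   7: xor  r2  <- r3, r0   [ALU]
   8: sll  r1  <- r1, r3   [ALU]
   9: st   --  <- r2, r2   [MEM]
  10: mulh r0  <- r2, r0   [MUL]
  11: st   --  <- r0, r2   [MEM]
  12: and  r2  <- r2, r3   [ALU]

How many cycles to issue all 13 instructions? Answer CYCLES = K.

[0] i0  sub.ALU  -- RAW r0
[1] i1  st.MEM  -- no-port MEM/MEM
[2] i2+i3  st.MEM+and.ALU  -- dual
[3] i4+i5  st.MEM+or.ALU  -- dual
[4] i6  xor.ALU  -- RAW r0
[5] i7+i8  xor.ALU+sll.ALU  -- dual
[6] i9+i10  st.MEM+mulh.MUL  -- dual
[7] i11+i12  st.MEM+and.ALU  -- dual

CYCLES = 8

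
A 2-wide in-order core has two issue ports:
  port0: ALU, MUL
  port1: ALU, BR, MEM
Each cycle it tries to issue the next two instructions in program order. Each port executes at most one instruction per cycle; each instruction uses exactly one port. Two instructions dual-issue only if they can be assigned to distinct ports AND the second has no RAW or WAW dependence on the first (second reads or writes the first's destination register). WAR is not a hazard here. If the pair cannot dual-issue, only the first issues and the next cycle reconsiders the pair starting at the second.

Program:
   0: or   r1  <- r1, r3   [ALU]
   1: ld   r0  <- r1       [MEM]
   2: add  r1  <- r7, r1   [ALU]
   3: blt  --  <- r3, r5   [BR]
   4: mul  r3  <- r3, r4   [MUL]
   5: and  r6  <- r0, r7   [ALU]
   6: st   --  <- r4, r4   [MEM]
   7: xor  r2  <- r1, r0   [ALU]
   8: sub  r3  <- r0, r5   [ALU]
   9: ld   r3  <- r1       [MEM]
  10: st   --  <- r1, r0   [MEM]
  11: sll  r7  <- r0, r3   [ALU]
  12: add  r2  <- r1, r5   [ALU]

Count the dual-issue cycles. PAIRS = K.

PAIRS = 5

[0] i0  or.ALU  -- RAW r1
[1] i1,i2  ld.MEM+add.ALU  -- 2-wide
[2] i3,i4  blt.BR+mul.MUL  -- 2-wide
[3] i5,i6  and.ALU+st.MEM  -- 2-wide
[4] i7,i8  xor.ALU+sub.ALU  -- 2-wide
[5] i9  ld.MEM  -- no-port MEM/MEM
[6] i10,i11  st.MEM+sll.ALU  -- 2-wide
[7] i12  add.ALU  -- tail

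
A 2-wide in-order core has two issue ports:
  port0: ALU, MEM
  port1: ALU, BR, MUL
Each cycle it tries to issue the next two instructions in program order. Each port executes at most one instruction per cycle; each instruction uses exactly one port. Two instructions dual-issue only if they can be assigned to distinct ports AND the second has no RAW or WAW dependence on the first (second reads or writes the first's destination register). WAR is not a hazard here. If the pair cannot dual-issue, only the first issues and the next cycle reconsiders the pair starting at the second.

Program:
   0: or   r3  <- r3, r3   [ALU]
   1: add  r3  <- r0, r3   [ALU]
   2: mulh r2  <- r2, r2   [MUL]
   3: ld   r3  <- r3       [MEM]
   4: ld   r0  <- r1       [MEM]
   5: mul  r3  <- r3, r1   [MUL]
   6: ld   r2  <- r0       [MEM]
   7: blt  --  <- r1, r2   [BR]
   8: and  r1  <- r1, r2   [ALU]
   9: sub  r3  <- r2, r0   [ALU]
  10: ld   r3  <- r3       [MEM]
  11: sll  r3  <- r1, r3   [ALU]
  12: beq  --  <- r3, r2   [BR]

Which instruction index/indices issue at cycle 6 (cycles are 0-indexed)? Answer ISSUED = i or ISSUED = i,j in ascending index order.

ISSUED = 9

[0] i0  or  -- RAW+WAW r3
[1] i1/i2  add mulh  -- pair
[2] i3  ld  -- no-port MEM/MEM
[3] i4/i5  ld mul  -- pair
[4] i6  ld  -- RAW r2
[5] i7/i8  blt and  -- pair
[6] i9  sub  -- RAW+WAW r3
[7] i10  ld  -- RAW+WAW r3
[8] i11  sll  -- RAW r3
[9] i12  beq  -- tail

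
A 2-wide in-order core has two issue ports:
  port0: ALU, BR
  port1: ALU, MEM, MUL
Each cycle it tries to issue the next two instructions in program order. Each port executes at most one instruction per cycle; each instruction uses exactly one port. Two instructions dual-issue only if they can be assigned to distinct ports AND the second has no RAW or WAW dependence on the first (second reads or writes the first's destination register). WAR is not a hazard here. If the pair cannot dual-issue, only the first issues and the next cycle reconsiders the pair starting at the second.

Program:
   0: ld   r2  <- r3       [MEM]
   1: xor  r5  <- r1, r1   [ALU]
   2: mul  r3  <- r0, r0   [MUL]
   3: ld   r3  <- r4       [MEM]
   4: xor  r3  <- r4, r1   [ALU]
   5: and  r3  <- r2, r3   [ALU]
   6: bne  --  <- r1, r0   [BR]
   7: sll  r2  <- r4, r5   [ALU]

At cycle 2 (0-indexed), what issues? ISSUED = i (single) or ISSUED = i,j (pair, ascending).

ISSUED = 3

0. ld.MEM;xor.ALU @i0&i1  | dual
1. mul.MUL @i2  | no-port MUL/MEM
2. ld.MEM @i3  | WAW r3
3. xor.ALU @i4  | RAW+WAW r3
4. and.ALU;bne.BR @i5&i6  | dual
5. sll.ALU @i7  | tail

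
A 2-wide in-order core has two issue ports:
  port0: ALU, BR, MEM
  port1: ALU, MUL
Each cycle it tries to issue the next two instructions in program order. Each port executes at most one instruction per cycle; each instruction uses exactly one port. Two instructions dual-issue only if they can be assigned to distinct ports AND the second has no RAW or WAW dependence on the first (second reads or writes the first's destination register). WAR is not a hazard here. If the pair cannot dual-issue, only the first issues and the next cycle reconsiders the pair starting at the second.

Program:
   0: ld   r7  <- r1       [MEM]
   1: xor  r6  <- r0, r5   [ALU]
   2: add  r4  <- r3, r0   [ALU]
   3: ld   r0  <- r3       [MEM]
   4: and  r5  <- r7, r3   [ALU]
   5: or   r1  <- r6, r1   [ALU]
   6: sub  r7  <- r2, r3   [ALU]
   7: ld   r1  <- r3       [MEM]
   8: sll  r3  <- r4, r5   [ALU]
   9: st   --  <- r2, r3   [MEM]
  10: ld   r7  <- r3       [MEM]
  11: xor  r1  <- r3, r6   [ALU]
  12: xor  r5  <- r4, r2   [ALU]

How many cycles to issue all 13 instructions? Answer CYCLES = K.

#0 head=0: ld/xor i0&i1 2-wide
#1 head=2: add/ld i2&i3 2-wide
#2 head=4: and/or i4&i5 2-wide
#3 head=6: sub/ld i6&i7 2-wide
#4 head=8: sll i8 RAW r3
#5 head=9: st i9 no-port MEM/MEM
#6 head=10: ld/xor i10&i11 2-wide
#7 head=12: xor i12 tail

CYCLES = 8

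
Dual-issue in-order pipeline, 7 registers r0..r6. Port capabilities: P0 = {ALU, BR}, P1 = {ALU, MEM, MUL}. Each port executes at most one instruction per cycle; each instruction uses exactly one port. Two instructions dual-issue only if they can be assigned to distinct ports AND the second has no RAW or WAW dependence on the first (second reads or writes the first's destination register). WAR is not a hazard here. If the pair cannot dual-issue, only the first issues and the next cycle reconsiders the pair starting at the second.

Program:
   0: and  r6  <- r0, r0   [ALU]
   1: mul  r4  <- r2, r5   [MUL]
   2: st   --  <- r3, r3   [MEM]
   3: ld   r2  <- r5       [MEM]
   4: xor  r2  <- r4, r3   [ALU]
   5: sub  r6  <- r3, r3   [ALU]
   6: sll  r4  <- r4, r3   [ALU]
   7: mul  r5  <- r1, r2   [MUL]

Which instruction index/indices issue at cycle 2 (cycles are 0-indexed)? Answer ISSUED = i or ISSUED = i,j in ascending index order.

c0: i0&i1 and/mul  2-wide
c1: i2 st  no-port MEM/MEM
c2: i3 ld  WAW r2
c3: i4&i5 xor/sub  2-wide
c4: i6&i7 sll/mul  2-wide

ISSUED = 3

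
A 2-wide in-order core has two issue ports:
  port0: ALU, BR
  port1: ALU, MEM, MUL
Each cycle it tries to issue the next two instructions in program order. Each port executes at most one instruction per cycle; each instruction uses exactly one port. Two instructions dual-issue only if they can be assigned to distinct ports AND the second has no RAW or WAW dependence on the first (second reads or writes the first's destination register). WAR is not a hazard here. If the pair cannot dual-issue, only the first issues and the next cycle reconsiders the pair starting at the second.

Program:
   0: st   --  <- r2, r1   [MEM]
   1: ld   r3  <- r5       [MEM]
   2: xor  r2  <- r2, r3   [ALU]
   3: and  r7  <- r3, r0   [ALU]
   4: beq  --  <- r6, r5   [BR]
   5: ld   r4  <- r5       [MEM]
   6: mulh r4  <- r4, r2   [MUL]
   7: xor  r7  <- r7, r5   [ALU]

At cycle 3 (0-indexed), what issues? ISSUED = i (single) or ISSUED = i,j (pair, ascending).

#0 head=0: st.MEM i0 no-port MEM/MEM
#1 head=1: ld.MEM i1 RAW r3
#2 head=2: xor.ALU+and.ALU i2,i3 2-wide
#3 head=4: beq.BR+ld.MEM i4,i5 2-wide
#4 head=6: mulh.MUL+xor.ALU i6,i7 2-wide

ISSUED = 4,5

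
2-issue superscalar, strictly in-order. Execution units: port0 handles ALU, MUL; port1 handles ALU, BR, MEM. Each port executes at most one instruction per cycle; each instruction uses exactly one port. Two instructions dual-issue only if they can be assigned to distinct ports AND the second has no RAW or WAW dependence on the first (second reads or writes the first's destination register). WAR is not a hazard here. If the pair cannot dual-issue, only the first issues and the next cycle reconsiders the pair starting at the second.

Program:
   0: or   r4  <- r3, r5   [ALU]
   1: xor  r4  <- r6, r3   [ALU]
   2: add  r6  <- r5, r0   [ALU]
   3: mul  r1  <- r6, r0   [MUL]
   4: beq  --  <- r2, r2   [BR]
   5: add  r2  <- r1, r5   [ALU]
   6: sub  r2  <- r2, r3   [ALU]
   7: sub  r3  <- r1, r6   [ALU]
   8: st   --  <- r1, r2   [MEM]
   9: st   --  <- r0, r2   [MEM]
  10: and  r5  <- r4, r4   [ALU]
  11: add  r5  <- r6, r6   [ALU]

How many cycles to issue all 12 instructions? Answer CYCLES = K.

CYCLES = 8

t=0 i0:or.ALU ; WAW r4
t=1 i1,i2:xor.ALU+add.ALU ; pair
t=2 i3,i4:mul.MUL+beq.BR ; pair
t=3 i5:add.ALU ; RAW+WAW r2
t=4 i6,i7:sub.ALU+sub.ALU ; pair
t=5 i8:st.MEM ; no-port MEM/MEM
t=6 i9,i10:st.MEM+and.ALU ; pair
t=7 i11:add.ALU ; tail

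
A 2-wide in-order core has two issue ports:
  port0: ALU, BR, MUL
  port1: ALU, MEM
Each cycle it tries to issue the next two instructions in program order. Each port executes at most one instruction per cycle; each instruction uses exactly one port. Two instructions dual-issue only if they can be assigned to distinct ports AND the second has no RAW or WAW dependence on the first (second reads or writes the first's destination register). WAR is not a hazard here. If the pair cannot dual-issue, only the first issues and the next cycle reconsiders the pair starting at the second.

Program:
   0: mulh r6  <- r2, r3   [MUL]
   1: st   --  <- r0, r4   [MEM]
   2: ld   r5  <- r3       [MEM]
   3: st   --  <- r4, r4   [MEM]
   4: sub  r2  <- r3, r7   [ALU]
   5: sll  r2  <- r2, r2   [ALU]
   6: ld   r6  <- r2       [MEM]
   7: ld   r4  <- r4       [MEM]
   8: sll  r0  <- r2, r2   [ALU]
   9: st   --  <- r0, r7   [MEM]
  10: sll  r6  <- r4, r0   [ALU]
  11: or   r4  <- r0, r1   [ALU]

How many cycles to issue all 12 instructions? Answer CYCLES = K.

CYCLES = 8

t=0 i0&i1:mulh.MUL+st.MEM ; dual
t=1 i2:ld.MEM ; no-port MEM/MEM
t=2 i3&i4:st.MEM+sub.ALU ; dual
t=3 i5:sll.ALU ; RAW r2
t=4 i6:ld.MEM ; no-port MEM/MEM
t=5 i7&i8:ld.MEM+sll.ALU ; dual
t=6 i9&i10:st.MEM+sll.ALU ; dual
t=7 i11:or.ALU ; tail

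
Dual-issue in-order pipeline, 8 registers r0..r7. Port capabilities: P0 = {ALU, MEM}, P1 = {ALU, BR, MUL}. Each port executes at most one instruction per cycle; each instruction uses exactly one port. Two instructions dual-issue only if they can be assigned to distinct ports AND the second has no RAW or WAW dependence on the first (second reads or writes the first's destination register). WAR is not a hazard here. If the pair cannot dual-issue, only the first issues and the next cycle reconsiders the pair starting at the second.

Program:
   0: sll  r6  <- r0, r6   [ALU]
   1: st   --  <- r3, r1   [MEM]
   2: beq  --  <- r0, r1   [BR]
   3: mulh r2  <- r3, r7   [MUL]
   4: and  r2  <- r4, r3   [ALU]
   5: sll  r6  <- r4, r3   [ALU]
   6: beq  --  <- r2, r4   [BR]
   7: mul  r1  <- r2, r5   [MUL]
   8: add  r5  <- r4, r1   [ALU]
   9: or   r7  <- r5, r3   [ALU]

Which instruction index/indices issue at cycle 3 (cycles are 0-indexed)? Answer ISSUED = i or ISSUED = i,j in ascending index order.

ISSUED = 4,5

t=0 i0&i1:sll st ; dual
t=1 i2:beq ; no-port BR/MUL
t=2 i3:mulh ; WAW r2
t=3 i4&i5:and sll ; dual
t=4 i6:beq ; no-port BR/MUL
t=5 i7:mul ; RAW r1
t=6 i8:add ; RAW r5
t=7 i9:or ; tail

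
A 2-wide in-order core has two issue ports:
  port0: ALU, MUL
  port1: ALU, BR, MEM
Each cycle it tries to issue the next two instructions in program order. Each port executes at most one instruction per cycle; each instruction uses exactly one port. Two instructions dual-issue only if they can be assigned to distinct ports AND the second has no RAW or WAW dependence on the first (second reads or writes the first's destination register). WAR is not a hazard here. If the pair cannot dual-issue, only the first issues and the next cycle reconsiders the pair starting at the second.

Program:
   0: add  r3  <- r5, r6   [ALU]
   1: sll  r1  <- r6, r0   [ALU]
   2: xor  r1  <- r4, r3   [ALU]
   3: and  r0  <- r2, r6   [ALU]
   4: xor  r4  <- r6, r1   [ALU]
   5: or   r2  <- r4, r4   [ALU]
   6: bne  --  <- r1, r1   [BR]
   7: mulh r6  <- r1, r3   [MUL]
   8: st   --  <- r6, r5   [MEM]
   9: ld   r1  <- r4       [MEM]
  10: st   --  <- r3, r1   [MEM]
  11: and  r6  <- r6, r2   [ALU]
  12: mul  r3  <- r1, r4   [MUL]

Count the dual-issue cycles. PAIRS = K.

PAIRS = 4

[0] i0,i1  add.ALU sll.ALU  -- dual
[1] i2,i3  xor.ALU and.ALU  -- dual
[2] i4  xor.ALU  -- RAW r4
[3] i5,i6  or.ALU bne.BR  -- dual
[4] i7  mulh.MUL  -- RAW r6
[5] i8  st.MEM  -- no-port MEM/MEM
[6] i9  ld.MEM  -- no-port MEM/MEM
[7] i10,i11  st.MEM and.ALU  -- dual
[8] i12  mul.MUL  -- tail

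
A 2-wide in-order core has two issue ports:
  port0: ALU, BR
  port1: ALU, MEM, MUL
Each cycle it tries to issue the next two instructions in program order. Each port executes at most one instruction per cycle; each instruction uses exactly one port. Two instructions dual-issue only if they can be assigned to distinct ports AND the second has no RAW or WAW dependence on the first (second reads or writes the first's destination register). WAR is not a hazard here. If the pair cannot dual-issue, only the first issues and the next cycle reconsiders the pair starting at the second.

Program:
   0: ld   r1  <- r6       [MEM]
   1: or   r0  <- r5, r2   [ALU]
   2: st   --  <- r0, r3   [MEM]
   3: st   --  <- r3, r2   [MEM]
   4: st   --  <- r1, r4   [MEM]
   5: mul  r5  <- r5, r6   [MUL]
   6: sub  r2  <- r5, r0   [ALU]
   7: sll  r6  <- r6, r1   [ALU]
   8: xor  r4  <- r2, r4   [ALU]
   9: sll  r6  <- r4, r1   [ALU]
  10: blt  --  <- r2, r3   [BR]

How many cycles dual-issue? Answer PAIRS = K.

t=0 i0+i1:ld.MEM or.ALU ; pair
t=1 i2:st.MEM ; no-port MEM/MEM
t=2 i3:st.MEM ; no-port MEM/MEM
t=3 i4:st.MEM ; no-port MEM/MUL
t=4 i5:mul.MUL ; RAW r5
t=5 i6+i7:sub.ALU sll.ALU ; pair
t=6 i8:xor.ALU ; RAW r4
t=7 i9+i10:sll.ALU blt.BR ; pair

PAIRS = 3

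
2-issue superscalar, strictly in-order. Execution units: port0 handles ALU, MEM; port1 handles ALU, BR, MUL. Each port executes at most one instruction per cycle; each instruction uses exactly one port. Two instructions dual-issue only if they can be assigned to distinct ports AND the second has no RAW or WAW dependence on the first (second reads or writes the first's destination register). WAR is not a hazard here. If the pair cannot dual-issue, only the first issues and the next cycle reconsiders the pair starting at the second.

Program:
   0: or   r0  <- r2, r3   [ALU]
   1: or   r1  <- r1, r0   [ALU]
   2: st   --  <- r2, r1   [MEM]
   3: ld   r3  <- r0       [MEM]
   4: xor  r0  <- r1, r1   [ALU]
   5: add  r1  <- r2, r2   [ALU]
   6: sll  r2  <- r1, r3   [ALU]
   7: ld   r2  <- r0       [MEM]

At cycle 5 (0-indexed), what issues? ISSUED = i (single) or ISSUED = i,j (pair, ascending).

c0: i0 or.ALU  RAW r0
c1: i1 or.ALU  RAW r1
c2: i2 st.MEM  no-port MEM/MEM
c3: i3/i4 ld.MEM;xor.ALU  pair
c4: i5 add.ALU  RAW r1
c5: i6 sll.ALU  WAW r2
c6: i7 ld.MEM  tail

ISSUED = 6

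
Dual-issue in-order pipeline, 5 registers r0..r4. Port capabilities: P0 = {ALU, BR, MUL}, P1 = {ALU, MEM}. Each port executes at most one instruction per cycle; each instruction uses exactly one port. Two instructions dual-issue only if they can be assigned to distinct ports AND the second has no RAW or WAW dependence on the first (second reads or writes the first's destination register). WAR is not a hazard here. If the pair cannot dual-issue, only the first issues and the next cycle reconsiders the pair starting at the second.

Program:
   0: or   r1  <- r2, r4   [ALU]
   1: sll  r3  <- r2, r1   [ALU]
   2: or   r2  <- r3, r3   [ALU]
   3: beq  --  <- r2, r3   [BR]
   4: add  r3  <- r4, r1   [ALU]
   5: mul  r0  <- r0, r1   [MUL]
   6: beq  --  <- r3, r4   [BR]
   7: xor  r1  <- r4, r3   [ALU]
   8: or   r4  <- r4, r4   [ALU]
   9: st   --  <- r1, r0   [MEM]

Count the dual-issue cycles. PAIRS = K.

PAIRS = 3

[0] i0  or.ALU  -- RAW r1
[1] i1  sll.ALU  -- RAW r3
[2] i2  or.ALU  -- RAW r2
[3] i3/i4  beq.BR+add.ALU  -- pair
[4] i5  mul.MUL  -- no-port MUL/BR
[5] i6/i7  beq.BR+xor.ALU  -- pair
[6] i8/i9  or.ALU+st.MEM  -- pair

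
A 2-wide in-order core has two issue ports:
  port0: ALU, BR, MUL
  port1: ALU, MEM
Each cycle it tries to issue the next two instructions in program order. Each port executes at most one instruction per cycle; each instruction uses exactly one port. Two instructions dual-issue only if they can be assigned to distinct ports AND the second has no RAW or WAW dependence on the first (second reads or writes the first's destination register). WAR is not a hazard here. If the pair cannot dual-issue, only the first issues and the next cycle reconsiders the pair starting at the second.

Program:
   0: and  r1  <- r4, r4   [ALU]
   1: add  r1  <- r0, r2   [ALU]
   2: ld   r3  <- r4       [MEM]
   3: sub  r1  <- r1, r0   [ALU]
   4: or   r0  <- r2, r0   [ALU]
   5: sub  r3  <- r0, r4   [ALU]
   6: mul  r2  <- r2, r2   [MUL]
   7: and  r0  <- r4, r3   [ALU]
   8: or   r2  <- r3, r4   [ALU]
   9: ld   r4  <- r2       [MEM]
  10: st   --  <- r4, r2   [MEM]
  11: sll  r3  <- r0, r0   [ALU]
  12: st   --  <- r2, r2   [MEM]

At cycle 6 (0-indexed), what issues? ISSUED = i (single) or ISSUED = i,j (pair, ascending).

t=0 i0:and.ALU ; WAW r1
t=1 i1&i2:add.ALU;ld.MEM ; 2-wide
t=2 i3&i4:sub.ALU;or.ALU ; 2-wide
t=3 i5&i6:sub.ALU;mul.MUL ; 2-wide
t=4 i7&i8:and.ALU;or.ALU ; 2-wide
t=5 i9:ld.MEM ; no-port MEM/MEM
t=6 i10&i11:st.MEM;sll.ALU ; 2-wide
t=7 i12:st.MEM ; tail

ISSUED = 10,11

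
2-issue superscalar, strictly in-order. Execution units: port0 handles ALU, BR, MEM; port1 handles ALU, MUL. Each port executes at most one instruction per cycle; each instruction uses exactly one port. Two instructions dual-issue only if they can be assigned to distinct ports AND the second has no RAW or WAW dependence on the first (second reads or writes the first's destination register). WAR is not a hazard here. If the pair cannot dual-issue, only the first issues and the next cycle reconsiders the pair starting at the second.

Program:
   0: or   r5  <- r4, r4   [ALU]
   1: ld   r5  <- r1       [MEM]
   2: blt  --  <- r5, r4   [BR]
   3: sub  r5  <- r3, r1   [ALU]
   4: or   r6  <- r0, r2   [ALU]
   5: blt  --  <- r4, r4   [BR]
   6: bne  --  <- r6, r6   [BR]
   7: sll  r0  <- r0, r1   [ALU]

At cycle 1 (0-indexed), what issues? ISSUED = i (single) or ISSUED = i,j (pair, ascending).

t=0 i0:or.ALU ; WAW r5
t=1 i1:ld.MEM ; no-port MEM/BR
t=2 i2+i3:blt.BR+sub.ALU ; 2-wide
t=3 i4+i5:or.ALU+blt.BR ; 2-wide
t=4 i6+i7:bne.BR+sll.ALU ; 2-wide

ISSUED = 1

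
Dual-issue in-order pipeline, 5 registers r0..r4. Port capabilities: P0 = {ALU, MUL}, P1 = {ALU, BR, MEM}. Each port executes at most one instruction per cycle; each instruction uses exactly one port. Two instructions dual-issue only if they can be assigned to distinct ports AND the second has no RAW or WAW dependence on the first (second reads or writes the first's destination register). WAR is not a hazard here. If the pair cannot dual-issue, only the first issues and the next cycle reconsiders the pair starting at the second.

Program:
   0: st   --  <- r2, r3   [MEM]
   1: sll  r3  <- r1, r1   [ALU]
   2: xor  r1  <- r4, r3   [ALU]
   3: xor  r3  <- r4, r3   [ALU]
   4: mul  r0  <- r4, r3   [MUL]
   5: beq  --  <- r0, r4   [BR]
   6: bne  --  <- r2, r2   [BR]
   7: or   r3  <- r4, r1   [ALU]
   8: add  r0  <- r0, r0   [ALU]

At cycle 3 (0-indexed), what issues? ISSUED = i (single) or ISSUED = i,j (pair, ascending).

ISSUED = 5

[0] i0&i1  st.MEM;sll.ALU  -- dual
[1] i2&i3  xor.ALU;xor.ALU  -- dual
[2] i4  mul.MUL  -- RAW r0
[3] i5  beq.BR  -- no-port BR/BR
[4] i6&i7  bne.BR;or.ALU  -- dual
[5] i8  add.ALU  -- tail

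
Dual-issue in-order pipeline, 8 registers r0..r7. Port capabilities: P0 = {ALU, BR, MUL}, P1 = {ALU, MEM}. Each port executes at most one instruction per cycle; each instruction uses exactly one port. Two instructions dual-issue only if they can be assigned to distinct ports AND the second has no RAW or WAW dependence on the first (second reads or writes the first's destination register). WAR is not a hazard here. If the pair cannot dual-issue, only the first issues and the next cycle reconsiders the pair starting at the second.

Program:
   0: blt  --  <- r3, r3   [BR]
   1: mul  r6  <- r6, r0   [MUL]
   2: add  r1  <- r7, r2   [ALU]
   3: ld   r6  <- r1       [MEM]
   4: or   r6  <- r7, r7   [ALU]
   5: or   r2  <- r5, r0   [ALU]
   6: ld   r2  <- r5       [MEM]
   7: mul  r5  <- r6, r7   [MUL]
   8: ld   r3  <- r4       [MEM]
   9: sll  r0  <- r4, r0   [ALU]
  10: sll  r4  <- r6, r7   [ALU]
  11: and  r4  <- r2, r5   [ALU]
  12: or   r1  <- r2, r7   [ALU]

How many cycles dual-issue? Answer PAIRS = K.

PAIRS = 5

0. blt.BR @i0  | no-port BR/MUL
1. mul.MUL+add.ALU @i1&i2  | 2-wide
2. ld.MEM @i3  | WAW r6
3. or.ALU+or.ALU @i4&i5  | 2-wide
4. ld.MEM+mul.MUL @i6&i7  | 2-wide
5. ld.MEM+sll.ALU @i8&i9  | 2-wide
6. sll.ALU @i10  | WAW r4
7. and.ALU+or.ALU @i11&i12  | 2-wide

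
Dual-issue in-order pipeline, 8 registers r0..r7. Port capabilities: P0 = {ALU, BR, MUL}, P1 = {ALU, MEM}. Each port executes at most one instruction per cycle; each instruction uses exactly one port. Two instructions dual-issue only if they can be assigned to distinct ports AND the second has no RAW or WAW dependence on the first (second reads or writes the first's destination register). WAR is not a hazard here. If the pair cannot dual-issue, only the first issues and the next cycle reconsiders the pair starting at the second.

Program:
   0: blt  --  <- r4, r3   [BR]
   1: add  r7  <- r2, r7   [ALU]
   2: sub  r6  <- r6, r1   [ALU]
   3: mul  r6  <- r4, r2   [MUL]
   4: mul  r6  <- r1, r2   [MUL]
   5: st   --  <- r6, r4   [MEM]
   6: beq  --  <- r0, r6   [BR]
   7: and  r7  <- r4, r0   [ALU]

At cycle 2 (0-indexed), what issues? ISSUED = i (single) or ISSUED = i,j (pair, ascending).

ISSUED = 3

c0: i0&i1 blt add  2-wide
c1: i2 sub  WAW r6
c2: i3 mul  no-port MUL/MUL
c3: i4 mul  RAW r6
c4: i5&i6 st beq  2-wide
c5: i7 and  tail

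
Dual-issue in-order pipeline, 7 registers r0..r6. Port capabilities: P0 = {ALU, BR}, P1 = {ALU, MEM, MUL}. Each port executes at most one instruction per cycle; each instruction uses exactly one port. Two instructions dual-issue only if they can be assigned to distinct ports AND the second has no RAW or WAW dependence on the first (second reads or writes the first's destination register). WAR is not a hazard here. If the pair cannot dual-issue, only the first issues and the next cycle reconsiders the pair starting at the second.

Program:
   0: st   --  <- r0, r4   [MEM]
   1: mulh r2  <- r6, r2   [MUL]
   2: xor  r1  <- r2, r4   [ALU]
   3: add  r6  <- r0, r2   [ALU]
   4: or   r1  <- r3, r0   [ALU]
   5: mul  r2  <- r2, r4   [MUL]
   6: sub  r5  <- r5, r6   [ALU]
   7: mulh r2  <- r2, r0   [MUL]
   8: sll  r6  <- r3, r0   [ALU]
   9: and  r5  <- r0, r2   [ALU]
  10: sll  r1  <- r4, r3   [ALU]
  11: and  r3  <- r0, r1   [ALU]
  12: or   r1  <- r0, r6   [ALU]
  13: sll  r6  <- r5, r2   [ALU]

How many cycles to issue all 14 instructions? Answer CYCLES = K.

CYCLES = 9

t=0 i0:st ; no-port MEM/MUL
t=1 i1:mulh ; RAW r2
t=2 i2&i3:xor+add ; 2-wide
t=3 i4&i5:or+mul ; 2-wide
t=4 i6&i7:sub+mulh ; 2-wide
t=5 i8&i9:sll+and ; 2-wide
t=6 i10:sll ; RAW r1
t=7 i11&i12:and+or ; 2-wide
t=8 i13:sll ; tail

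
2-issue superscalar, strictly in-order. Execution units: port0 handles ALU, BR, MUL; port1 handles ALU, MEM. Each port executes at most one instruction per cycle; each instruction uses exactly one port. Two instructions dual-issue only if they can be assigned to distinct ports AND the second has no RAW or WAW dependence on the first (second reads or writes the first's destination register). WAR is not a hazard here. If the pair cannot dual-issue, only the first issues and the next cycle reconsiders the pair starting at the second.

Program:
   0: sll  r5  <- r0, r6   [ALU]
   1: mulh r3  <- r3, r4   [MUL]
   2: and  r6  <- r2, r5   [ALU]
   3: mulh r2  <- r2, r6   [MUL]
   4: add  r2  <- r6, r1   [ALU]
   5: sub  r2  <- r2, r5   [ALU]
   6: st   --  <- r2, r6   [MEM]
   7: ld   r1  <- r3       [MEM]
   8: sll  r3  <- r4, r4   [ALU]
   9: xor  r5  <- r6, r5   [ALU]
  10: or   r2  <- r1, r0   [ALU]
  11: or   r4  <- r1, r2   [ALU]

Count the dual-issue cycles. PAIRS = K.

#0 head=0: sll.ALU+mulh.MUL i0/i1 dual
#1 head=2: and.ALU i2 RAW r6
#2 head=3: mulh.MUL i3 WAW r2
#3 head=4: add.ALU i4 RAW+WAW r2
#4 head=5: sub.ALU i5 RAW r2
#5 head=6: st.MEM i6 no-port MEM/MEM
#6 head=7: ld.MEM+sll.ALU i7/i8 dual
#7 head=9: xor.ALU+or.ALU i9/i10 dual
#8 head=11: or.ALU i11 tail

PAIRS = 3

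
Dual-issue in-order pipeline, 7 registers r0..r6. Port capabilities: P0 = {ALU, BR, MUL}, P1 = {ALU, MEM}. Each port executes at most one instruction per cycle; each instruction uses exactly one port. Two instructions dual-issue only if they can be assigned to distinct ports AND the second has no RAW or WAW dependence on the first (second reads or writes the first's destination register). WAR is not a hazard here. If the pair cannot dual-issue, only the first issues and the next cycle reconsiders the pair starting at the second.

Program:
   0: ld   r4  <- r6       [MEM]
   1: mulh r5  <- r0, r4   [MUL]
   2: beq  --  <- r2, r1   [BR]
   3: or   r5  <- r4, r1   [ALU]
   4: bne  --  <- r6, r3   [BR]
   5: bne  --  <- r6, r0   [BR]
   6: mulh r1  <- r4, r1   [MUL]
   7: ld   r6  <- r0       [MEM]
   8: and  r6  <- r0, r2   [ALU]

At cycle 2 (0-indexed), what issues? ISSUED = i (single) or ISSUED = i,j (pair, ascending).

ISSUED = 2,3

c0: i0 ld  RAW r4
c1: i1 mulh  no-port MUL/BR
c2: i2,i3 beq/or  2-wide
c3: i4 bne  no-port BR/BR
c4: i5 bne  no-port BR/MUL
c5: i6,i7 mulh/ld  2-wide
c6: i8 and  tail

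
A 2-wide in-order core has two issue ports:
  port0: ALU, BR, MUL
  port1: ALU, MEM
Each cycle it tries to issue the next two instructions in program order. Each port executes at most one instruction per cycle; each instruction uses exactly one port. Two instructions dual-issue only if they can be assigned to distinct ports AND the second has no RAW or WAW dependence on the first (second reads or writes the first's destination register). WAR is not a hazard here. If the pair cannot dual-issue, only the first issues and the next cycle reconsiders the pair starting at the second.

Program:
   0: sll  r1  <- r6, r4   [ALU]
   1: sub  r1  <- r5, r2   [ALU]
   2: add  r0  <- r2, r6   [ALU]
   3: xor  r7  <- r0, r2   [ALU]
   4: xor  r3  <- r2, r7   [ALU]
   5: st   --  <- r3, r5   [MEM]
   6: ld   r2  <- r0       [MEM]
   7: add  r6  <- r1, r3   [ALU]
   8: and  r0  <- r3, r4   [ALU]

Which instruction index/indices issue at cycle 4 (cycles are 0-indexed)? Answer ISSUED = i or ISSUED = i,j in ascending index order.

ISSUED = 5

#0 head=0: sll.ALU i0 WAW r1
#1 head=1: sub.ALU/add.ALU i1,i2 2-wide
#2 head=3: xor.ALU i3 RAW r7
#3 head=4: xor.ALU i4 RAW r3
#4 head=5: st.MEM i5 no-port MEM/MEM
#5 head=6: ld.MEM/add.ALU i6,i7 2-wide
#6 head=8: and.ALU i8 tail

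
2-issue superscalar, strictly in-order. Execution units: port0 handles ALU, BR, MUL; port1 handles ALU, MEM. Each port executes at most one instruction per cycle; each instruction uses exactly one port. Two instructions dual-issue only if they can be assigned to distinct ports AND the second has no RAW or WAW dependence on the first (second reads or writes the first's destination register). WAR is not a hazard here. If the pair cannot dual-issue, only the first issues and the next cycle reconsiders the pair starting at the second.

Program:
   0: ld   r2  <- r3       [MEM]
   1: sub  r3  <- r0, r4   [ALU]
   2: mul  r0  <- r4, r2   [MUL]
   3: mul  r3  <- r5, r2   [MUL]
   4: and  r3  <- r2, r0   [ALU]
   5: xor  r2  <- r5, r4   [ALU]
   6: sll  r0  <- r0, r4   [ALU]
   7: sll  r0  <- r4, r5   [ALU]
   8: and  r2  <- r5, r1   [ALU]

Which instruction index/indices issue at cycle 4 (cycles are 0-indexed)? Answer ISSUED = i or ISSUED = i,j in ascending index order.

ISSUED = 6

#0 head=0: ld.MEM;sub.ALU i0+i1 pair
#1 head=2: mul.MUL i2 no-port MUL/MUL
#2 head=3: mul.MUL i3 WAW r3
#3 head=4: and.ALU;xor.ALU i4+i5 pair
#4 head=6: sll.ALU i6 WAW r0
#5 head=7: sll.ALU;and.ALU i7+i8 pair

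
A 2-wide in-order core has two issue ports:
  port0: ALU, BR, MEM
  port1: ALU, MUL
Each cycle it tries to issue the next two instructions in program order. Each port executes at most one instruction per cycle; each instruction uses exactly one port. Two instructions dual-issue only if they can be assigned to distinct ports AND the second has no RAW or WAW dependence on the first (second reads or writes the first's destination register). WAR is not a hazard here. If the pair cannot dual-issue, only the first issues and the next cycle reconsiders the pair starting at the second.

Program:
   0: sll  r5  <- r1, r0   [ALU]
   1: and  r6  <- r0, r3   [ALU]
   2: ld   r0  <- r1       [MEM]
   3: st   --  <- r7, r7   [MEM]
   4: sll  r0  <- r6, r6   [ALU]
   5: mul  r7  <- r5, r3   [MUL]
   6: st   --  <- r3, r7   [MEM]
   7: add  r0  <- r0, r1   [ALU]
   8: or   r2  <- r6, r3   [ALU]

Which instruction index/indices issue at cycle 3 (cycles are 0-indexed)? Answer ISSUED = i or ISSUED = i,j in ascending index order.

0. sll.ALU/and.ALU @i0,i1  | pair
1. ld.MEM @i2  | no-port MEM/MEM
2. st.MEM/sll.ALU @i3,i4  | pair
3. mul.MUL @i5  | RAW r7
4. st.MEM/add.ALU @i6,i7  | pair
5. or.ALU @i8  | tail

ISSUED = 5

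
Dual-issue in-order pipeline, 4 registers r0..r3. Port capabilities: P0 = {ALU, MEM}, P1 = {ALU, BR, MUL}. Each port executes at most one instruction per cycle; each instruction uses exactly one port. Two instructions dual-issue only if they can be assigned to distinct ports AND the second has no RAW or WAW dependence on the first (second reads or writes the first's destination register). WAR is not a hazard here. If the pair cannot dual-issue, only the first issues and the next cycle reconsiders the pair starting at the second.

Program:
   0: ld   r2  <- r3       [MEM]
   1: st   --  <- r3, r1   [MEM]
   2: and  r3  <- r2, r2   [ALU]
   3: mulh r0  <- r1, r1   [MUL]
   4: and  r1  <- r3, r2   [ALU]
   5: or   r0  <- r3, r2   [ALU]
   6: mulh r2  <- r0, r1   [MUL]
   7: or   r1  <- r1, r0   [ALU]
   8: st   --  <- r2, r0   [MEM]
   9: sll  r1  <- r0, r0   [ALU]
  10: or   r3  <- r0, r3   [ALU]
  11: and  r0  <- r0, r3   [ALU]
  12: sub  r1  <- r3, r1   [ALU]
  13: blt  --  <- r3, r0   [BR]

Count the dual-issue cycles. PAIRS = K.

PAIRS = 5

0. ld @i0  | no-port MEM/MEM
1. st and @i1,i2  | dual
2. mulh and @i3,i4  | dual
3. or @i5  | RAW r0
4. mulh or @i6,i7  | dual
5. st sll @i8,i9  | dual
6. or @i10  | RAW r3
7. and sub @i11,i12  | dual
8. blt @i13  | tail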